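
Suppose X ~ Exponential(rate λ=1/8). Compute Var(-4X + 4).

For X ~ Exponential(rate λ=1/8):
Var(X) = 64
Var(-4X + 4) = (-4)² × Var(X) = 16 × 64 = 1024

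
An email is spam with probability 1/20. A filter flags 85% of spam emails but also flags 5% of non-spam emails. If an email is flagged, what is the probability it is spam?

Let D = the rare event, + = positive/flagged.
P(D) = 1/20
P(+|D) = 85/100 = 17/20
P(+|D') = 5/100 = 1/20
P(+) = P(+|D)P(D) + P(+|D')P(D')
     = \frac{17}{20} × \frac{1}{20} + \frac{1}{20} × \frac{19}{20}
     = \frac{9}{100}
P(D|+) = P(+|D)P(D)/P(+) = \frac{17}{36}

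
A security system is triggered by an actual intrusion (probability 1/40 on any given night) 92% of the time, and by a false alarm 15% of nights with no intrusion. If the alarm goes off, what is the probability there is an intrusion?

Let D = the rare event, + = positive/flagged.
P(D) = 1/40
P(+|D) = 92/100 = 23/25
P(+|D') = 15/100 = 3/20
P(+) = P(+|D)P(D) + P(+|D')P(D')
     = \frac{23}{25} × \frac{1}{40} + \frac{3}{20} × \frac{39}{40}
     = \frac{677}{4000}
P(D|+) = P(+|D)P(D)/P(+) = \frac{92}{677}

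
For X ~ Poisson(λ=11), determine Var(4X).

For X ~ Poisson(λ=11):
Var(X) = 11
Var(4X) = (4)² × Var(X) = 16 × 11 = 176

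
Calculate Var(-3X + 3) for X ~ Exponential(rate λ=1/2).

For X ~ Exponential(rate λ=1/2):
Var(X) = 4
Var(-3X + 3) = (-3)² × Var(X) = 9 × 4 = 36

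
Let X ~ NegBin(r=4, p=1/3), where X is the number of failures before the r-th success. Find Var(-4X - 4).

For X ~ NegBin(r=4, p=1/3), where X is the number of failures before the r-th success:
Var(X) = 24
Var(-4X - 4) = (-4)² × Var(X) = 16 × 24 = 384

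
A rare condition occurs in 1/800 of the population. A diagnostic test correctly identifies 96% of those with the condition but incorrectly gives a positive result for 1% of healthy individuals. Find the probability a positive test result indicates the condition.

Let D = the rare event, + = positive/flagged.
P(D) = 1/800
P(+|D) = 96/100 = 24/25
P(+|D') = 1/100
P(+) = P(+|D)P(D) + P(+|D')P(D')
     = \frac{24}{25} × \frac{1}{800} + \frac{1}{100} × \frac{799}{800}
     = \frac{179}{16000}
P(D|+) = P(+|D)P(D)/P(+) = \frac{96}{895}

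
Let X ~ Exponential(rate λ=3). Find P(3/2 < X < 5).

P(3/2 < X < 5) = ∫_{3/2}^{5} f(x) dx
where f(x) = 3 e^{- 3 x}
= - \frac{1}{e^{15}} + e^{- \frac{9}{2}}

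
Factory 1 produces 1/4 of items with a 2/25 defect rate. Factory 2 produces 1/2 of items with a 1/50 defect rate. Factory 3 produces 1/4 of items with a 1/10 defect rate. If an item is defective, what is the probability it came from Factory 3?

Using Bayes' theorem:
P(F1) = 1/4, P(D|F1) = 2/25
P(F2) = 1/2, P(D|F2) = 1/50
P(F3) = 1/4, P(D|F3) = 1/10
P(D) = P(D|F1)P(F1) + P(D|F2)P(F2) + P(D|F3)P(F3)
     = \frac{11}{200}
P(F3|D) = P(D|F3)P(F3) / P(D)
= \frac{5}{11}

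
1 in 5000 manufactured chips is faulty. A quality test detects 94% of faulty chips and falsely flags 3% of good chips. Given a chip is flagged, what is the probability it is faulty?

Let D = the rare event, + = positive/flagged.
P(D) = 1/5000
P(+|D) = 94/100 = 47/50
P(+|D') = 3/100
P(+) = P(+|D)P(D) + P(+|D')P(D')
     = \frac{47}{50} × \frac{1}{5000} + \frac{3}{100} × \frac{4999}{5000}
     = \frac{15091}{500000}
P(D|+) = P(+|D)P(D)/P(+) = \frac{94}{15091}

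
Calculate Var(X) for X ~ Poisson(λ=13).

For X ~ Poisson(λ=13):
Var(X) = 13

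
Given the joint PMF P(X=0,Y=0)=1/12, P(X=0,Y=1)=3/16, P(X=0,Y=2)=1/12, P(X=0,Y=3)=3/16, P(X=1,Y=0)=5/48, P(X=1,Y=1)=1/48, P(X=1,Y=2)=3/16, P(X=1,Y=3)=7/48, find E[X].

First find marginal of X:
P(X=0) = 13/24
P(X=1) = 11/24
E[X] = 0 × 13/24 + 1 × 11/24 = 11/24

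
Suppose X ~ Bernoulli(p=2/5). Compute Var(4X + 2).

For X ~ Bernoulli(p=2/5):
Var(X) = \frac{6}{25}
Var(4X + 2) = (4)² × Var(X) = 16 × \frac{6}{25} = \frac{96}{25}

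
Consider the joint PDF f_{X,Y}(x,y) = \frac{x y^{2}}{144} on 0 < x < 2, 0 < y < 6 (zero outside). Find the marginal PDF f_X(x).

f_X(x) = ∫_0^6 f(x,y) dy
= ∫_0^6 \frac{x y^{2}}{144} dy
= \frac{x}{2} for 0 < x < 2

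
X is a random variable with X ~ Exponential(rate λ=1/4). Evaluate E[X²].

Using the identity E[X²] = Var(X) + (E[X])²:
E[X] = 4
Var(X) = 16
E[X²] = 16 + (4)²
= 32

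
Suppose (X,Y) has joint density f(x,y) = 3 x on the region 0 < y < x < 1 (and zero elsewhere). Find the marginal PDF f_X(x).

f_X(x) = ∫_0^x 3 x dy = 3 x^{2}
for 0 < x < 1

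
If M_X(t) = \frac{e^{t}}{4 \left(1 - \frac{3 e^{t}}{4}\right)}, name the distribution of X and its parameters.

The MGF M(t) = \frac{e^{t}}{4 \left(1 - \frac{3 e^{t}}{4}\right)} is the standard form for the Geometric distribution.
Comparing with the known MGF formula identifies: Geometric(p=1/4), X = trial number of first success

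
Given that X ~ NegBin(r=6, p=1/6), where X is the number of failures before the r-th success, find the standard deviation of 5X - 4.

For X ~ NegBin(r=6, p=1/6), where X is the number of failures before the r-th success:
Var(X) = 180
SD(X) = √(Var(X)) = √(180) = 6 \sqrt{5}
SD(5X - 4) = |5| × SD(X) = 5 × 6 \sqrt{5} = 30 \sqrt{5}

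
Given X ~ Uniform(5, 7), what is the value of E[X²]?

Using the identity E[X²] = Var(X) + (E[X])²:
E[X] = 6
Var(X) = \frac{1}{3}
E[X²] = \frac{1}{3} + (6)²
= \frac{109}{3}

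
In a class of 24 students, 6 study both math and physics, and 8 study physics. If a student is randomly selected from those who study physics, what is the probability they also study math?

P(A ∩ B) = 6/24 = 1/4
P(B) = 8/24 = 1/3
P(A|B) = P(A ∩ B) / P(B) = (1/4) / (1/3) = 3/4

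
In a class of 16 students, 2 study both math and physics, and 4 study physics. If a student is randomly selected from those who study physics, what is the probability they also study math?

P(A ∩ B) = 2/16 = 1/8
P(B) = 4/16 = 1/4
P(A|B) = P(A ∩ B) / P(B) = (1/8) / (1/4) = 1/2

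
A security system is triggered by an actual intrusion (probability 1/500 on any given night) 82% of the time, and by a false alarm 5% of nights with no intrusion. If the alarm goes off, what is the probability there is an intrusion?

Let D = the rare event, + = positive/flagged.
P(D) = 1/500
P(+|D) = 82/100 = 41/50
P(+|D') = 5/100 = 1/20
P(+) = P(+|D)P(D) + P(+|D')P(D')
     = \frac{41}{50} × \frac{1}{500} + \frac{1}{20} × \frac{499}{500}
     = \frac{2577}{50000}
P(D|+) = P(+|D)P(D)/P(+) = \frac{82}{2577}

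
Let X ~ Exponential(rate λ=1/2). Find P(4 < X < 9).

P(4 < X < 9) = ∫_{4}^{9} f(x) dx
where f(x) = \frac{e^{- \frac{x}{2}}}{2}
= - \frac{1}{e^{\frac{9}{2}}} + e^{-2}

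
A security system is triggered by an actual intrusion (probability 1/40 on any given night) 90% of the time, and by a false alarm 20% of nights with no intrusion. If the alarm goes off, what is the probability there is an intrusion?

Let D = the rare event, + = positive/flagged.
P(D) = 1/40
P(+|D) = 90/100 = 9/10
P(+|D') = 20/100 = 1/5
P(+) = P(+|D)P(D) + P(+|D')P(D')
     = \frac{9}{10} × \frac{1}{40} + \frac{1}{5} × \frac{39}{40}
     = \frac{87}{400}
P(D|+) = P(+|D)P(D)/P(+) = \frac{3}{29}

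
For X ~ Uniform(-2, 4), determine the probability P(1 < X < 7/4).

P(1 < X < 7/4) = ∫_{1}^{7/4} f(x) dx
where f(x) = \frac{1}{6}
= \frac{1}{8}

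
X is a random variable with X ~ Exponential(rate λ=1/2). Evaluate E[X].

For X ~ Exponential(rate λ=1/2), the expected value is:
E[X] = 2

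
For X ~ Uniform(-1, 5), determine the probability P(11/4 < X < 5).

P(11/4 < X < 5) = ∫_{11/4}^{5} f(x) dx
where f(x) = \frac{1}{6}
= \frac{3}{8}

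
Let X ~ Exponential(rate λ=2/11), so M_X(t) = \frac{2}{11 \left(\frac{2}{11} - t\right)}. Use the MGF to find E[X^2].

To find E[X^2], compute M^(2)(0):
M^(1)(t) = \frac{2}{11 \left(\frac{2}{11} - t\right)^{2}}
M^(2)(t) = \frac{4}{11 \left(\frac{2}{11} - t\right)^{3}}
M^(2)(0) = \frac{121}{2}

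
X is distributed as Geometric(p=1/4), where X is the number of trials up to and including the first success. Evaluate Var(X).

For X ~ Geometric(p=1/4), where X is the number of trials up to and including the first success:
Var(X) = 12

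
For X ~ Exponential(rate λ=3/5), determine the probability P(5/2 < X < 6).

P(5/2 < X < 6) = ∫_{5/2}^{6} f(x) dx
where f(x) = \frac{3 e^{- \frac{3 x}{5}}}{5}
= - \frac{1}{e^{\frac{18}{5}}} + e^{- \frac{3}{2}}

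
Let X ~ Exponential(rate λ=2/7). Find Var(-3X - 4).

For X ~ Exponential(rate λ=2/7):
Var(X) = \frac{49}{4}
Var(-3X - 4) = (-3)² × Var(X) = 9 × \frac{49}{4} = \frac{441}{4}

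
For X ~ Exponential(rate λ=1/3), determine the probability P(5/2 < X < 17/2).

P(5/2 < X < 17/2) = ∫_{5/2}^{17/2} f(x) dx
where f(x) = \frac{e^{- \frac{x}{3}}}{3}
= - \frac{1 - e^{2}}{e^{\frac{17}{6}}}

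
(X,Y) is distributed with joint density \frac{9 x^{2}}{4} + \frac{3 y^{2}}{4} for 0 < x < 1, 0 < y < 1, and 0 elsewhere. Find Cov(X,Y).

E[XY] = ∫∫ xy × f(x,y) dx dy = \frac{3}{8}
E[X] = \frac{11}{16}
E[Y] = \frac{9}{16}
Cov(X,Y) = E[XY] - E[X]E[Y] = - \frac{3}{256}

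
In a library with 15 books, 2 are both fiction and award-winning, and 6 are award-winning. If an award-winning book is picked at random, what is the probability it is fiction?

P(A ∩ B) = 2/15
P(B) = 6/15 = 2/5
P(A|B) = P(A ∩ B) / P(B) = (2/15) / (2/5) = 1/3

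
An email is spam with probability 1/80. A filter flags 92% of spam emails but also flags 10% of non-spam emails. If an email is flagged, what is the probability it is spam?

Let D = the rare event, + = positive/flagged.
P(D) = 1/80
P(+|D) = 92/100 = 23/25
P(+|D') = 10/100 = 1/10
P(+) = P(+|D)P(D) + P(+|D')P(D')
     = \frac{23}{25} × \frac{1}{80} + \frac{1}{10} × \frac{79}{80}
     = \frac{441}{4000}
P(D|+) = P(+|D)P(D)/P(+) = \frac{46}{441}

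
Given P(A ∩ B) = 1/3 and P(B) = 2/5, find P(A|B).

P(A|B) = P(A ∩ B) / P(B)
= (1/3) / (2/5)
= 5/6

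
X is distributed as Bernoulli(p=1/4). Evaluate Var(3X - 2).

For X ~ Bernoulli(p=1/4):
Var(X) = \frac{3}{16}
Var(3X - 2) = (3)² × Var(X) = 9 × \frac{3}{16} = \frac{27}{16}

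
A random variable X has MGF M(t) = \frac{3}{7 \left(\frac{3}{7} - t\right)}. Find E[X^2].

To find E[X^2], compute M^(2)(0):
M^(1)(t) = \frac{3}{7 \left(\frac{3}{7} - t\right)^{2}}
M^(2)(t) = \frac{6}{7 \left(\frac{3}{7} - t\right)^{3}}
M^(2)(0) = \frac{98}{9}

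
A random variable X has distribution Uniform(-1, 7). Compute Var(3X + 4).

For X ~ Uniform(-1, 7):
Var(X) = \frac{16}{3}
Var(3X + 4) = (3)² × Var(X) = 9 × \frac{16}{3} = 48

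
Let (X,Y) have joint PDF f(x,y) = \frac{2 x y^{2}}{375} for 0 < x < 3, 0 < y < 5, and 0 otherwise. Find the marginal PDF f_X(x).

f_X(x) = ∫_0^5 f(x,y) dy
= ∫_0^5 \frac{2 x y^{2}}{375} dy
= \frac{2 x}{9} for 0 < x < 3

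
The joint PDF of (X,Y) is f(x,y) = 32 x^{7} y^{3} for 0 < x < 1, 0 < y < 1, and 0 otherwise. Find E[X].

E[X] = ∫_0^1 ∫_0^1 x × f(x,y) dy dx
= ∫_0^1 ∫_0^1 x × (32 x^{7} y^{3}) dy dx
= \frac{8}{9}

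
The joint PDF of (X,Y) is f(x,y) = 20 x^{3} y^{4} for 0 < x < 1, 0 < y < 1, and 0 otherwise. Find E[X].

E[X] = ∫_0^1 ∫_0^1 x × f(x,y) dy dx
= ∫_0^1 ∫_0^1 x × (20 x^{3} y^{4}) dy dx
= \frac{4}{5}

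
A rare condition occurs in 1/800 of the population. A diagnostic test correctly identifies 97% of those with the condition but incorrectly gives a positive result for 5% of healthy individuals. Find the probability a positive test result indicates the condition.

Let D = the rare event, + = positive/flagged.
P(D) = 1/800
P(+|D) = 97/100
P(+|D') = 5/100 = 1/20
P(+) = P(+|D)P(D) + P(+|D')P(D')
     = \frac{97}{100} × \frac{1}{800} + \frac{1}{20} × \frac{799}{800}
     = \frac{1023}{20000}
P(D|+) = P(+|D)P(D)/P(+) = \frac{97}{4092}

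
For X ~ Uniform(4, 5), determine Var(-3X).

For X ~ Uniform(4, 5):
Var(X) = \frac{1}{12}
Var(-3X) = (-3)² × Var(X) = 9 × \frac{1}{12} = \frac{3}{4}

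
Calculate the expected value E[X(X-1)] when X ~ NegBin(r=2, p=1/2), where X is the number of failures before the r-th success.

E[X(X-1)] = E[X² - X] = E[X²] - E[X]
E[X] = 2
E[X²] = Var(X) + (E[X])² = 4 + (2)² = 8
E[X(X-1)] = 8 - 2 = 6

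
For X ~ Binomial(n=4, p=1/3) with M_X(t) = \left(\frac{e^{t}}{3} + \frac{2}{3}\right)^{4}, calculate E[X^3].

To find E[X^3], compute M^(3)(0):
M^(1)(t) = \frac{4 \left(\frac{e^{t}}{3} + \frac{2}{3}\right)^{3} e^{t}}{3}
M^(2)(t) = \frac{4 \left(\frac{e^{t}}{3} + \frac{2}{3}\right)^{3} e^{t}}{3} + \frac{4 \left(\frac{e^{t}}{3} + \frac{2}{3}\right)^{2} e^{2 t}}{3}
M^(3)(t) = \frac{4 \left(\frac{e^{t}}{3} + \frac{2}{3}\right)^{3} e^{t}}{3} + 4 \left(\frac{e^{t}}{3} + \frac{2}{3}\right)^{2} e^{2 t} + \frac{8 \left(\frac{e^{t}}{3} + \frac{2}{3}\right) e^{3 t}}{9}
M^(3)(0) = \frac{56}{9}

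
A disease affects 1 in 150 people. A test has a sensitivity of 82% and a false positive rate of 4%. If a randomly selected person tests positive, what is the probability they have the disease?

Let D = the rare event, + = positive/flagged.
P(D) = 1/150
P(+|D) = 82/100 = 41/50
P(+|D') = 4/100 = 1/25
P(+) = P(+|D)P(D) + P(+|D')P(D')
     = \frac{41}{50} × \frac{1}{150} + \frac{1}{25} × \frac{149}{150}
     = \frac{113}{2500}
P(D|+) = P(+|D)P(D)/P(+) = \frac{41}{339}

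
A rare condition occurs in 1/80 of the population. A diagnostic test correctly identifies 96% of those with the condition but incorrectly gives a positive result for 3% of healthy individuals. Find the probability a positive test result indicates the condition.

Let D = the rare event, + = positive/flagged.
P(D) = 1/80
P(+|D) = 96/100 = 24/25
P(+|D') = 3/100
P(+) = P(+|D)P(D) + P(+|D')P(D')
     = \frac{24}{25} × \frac{1}{80} + \frac{3}{100} × \frac{79}{80}
     = \frac{333}{8000}
P(D|+) = P(+|D)P(D)/P(+) = \frac{32}{111}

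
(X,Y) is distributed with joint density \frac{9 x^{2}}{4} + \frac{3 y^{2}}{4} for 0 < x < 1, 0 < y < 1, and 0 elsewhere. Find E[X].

E[X] = ∫_0^1 ∫_0^1 x × f(x,y) dy dx
= ∫_0^1 ∫_0^1 x × (\frac{9 x^{2}}{4} + \frac{3 y^{2}}{4}) dy dx
= \frac{11}{16}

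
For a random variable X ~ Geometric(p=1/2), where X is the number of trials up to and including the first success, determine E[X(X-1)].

E[X(X-1)] = E[X² - X] = E[X²] - E[X]
E[X] = 2
E[X²] = Var(X) + (E[X])² = 2 + (2)² = 6
E[X(X-1)] = 6 - 2 = 4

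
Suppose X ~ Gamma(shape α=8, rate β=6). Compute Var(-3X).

For X ~ Gamma(shape α=8, rate β=6):
Var(X) = \frac{2}{9}
Var(-3X) = (-3)² × Var(X) = 9 × \frac{2}{9} = 2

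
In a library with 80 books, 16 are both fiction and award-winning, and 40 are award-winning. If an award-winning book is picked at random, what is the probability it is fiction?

P(A ∩ B) = 16/80 = 1/5
P(B) = 40/80 = 1/2
P(A|B) = P(A ∩ B) / P(B) = (1/5) / (1/2) = 2/5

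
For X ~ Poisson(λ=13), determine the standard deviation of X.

For X ~ Poisson(λ=13):
Var(X) = 13
SD(X) = √(Var(X)) = √(13) = \sqrt{13}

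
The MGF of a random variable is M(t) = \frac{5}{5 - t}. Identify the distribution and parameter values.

The MGF M(t) = \frac{5}{5 - t} is the standard form for the Exponential distribution.
Comparing with the known MGF formula identifies: Exponential(rate λ=5)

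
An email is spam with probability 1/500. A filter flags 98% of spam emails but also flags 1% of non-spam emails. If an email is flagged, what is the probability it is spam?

Let D = the rare event, + = positive/flagged.
P(D) = 1/500
P(+|D) = 98/100 = 49/50
P(+|D') = 1/100
P(+) = P(+|D)P(D) + P(+|D')P(D')
     = \frac{49}{50} × \frac{1}{500} + \frac{1}{100} × \frac{499}{500}
     = \frac{597}{50000}
P(D|+) = P(+|D)P(D)/P(+) = \frac{98}{597}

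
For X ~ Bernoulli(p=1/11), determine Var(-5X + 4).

For X ~ Bernoulli(p=1/11):
Var(X) = \frac{10}{121}
Var(-5X + 4) = (-5)² × Var(X) = 25 × \frac{10}{121} = \frac{250}{121}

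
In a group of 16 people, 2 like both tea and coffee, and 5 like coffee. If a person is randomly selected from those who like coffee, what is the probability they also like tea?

P(A ∩ B) = 2/16 = 1/8
P(B) = 5/16
P(A|B) = P(A ∩ B) / P(B) = (1/8) / (5/16) = 2/5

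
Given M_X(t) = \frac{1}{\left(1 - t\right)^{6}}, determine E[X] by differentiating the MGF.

To find E[X], compute M^(1)(0):
M^(1)(t) = \frac{6}{\left(1 - t\right)^{7}}
M^(1)(0) = 6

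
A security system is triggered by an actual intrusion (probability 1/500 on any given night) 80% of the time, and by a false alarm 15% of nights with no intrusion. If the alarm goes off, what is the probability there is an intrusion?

Let D = the rare event, + = positive/flagged.
P(D) = 1/500
P(+|D) = 80/100 = 4/5
P(+|D') = 15/100 = 3/20
P(+) = P(+|D)P(D) + P(+|D')P(D')
     = \frac{4}{5} × \frac{1}{500} + \frac{3}{20} × \frac{499}{500}
     = \frac{1513}{10000}
P(D|+) = P(+|D)P(D)/P(+) = \frac{16}{1513}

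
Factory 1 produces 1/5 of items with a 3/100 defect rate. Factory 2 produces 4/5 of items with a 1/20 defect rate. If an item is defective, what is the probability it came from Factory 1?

Using Bayes' theorem:
P(F1) = 1/5, P(D|F1) = 3/100
P(F2) = 4/5, P(D|F2) = 1/20
P(D) = P(D|F1)P(F1) + P(D|F2)P(F2)
     = \frac{23}{500}
P(F1|D) = P(D|F1)P(F1) / P(D)
= \frac{3}{23}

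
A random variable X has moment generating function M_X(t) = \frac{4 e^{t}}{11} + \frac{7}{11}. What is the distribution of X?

The MGF M(t) = \frac{4 e^{t}}{11} + \frac{7}{11} is the standard form for the Bernoulli distribution.
Comparing with the known MGF formula identifies: Bernoulli(p=4/11)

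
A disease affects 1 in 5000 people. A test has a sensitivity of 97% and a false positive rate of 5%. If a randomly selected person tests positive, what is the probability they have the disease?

Let D = the rare event, + = positive/flagged.
P(D) = 1/5000
P(+|D) = 97/100
P(+|D') = 5/100 = 1/20
P(+) = P(+|D)P(D) + P(+|D')P(D')
     = \frac{97}{100} × \frac{1}{5000} + \frac{1}{20} × \frac{4999}{5000}
     = \frac{6273}{125000}
P(D|+) = P(+|D)P(D)/P(+) = \frac{97}{25092}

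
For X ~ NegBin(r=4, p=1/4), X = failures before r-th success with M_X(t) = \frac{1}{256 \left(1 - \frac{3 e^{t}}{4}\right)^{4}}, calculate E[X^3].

To find E[X^3], compute M^(3)(0):
M^(1)(t) = \frac{3 e^{t}}{256 \left(1 - \frac{3 e^{t}}{4}\right)^{5}}
M^(2)(t) = \frac{3 e^{t}}{256 \left(1 - \frac{3 e^{t}}{4}\right)^{5}} + \frac{45 e^{2 t}}{1024 \left(1 - \frac{3 e^{t}}{4}\right)^{6}}
M^(3)(t) = \frac{3 e^{t}}{256 \left(1 - \frac{3 e^{t}}{4}\right)^{5}} + \frac{135 e^{2 t}}{1024 \left(1 - \frac{3 e^{t}}{4}\right)^{6}} + \frac{405 e^{3 t}}{2048 \left(1 - \frac{3 e^{t}}{4}\right)^{7}}
M^(3)(0) = 3792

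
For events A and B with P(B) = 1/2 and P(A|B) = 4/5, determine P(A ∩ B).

By definition, P(A|B) = P(A ∩ B) / P(B)
So P(A ∩ B) = P(A|B) × P(B)
= 4/5 × 1/2
= 2/5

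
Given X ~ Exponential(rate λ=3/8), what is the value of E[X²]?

Using the identity E[X²] = Var(X) + (E[X])²:
E[X] = \frac{8}{3}
Var(X) = \frac{64}{9}
E[X²] = \frac{64}{9} + (\frac{8}{3})²
= \frac{128}{9}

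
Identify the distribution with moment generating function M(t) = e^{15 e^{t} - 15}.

The MGF M(t) = e^{15 e^{t} - 15} is the standard form for the Poisson distribution.
Comparing with the known MGF formula identifies: Poisson(λ=15)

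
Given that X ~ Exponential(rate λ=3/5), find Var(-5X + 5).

For X ~ Exponential(rate λ=3/5):
Var(X) = \frac{25}{9}
Var(-5X + 5) = (-5)² × Var(X) = 25 × \frac{25}{9} = \frac{625}{9}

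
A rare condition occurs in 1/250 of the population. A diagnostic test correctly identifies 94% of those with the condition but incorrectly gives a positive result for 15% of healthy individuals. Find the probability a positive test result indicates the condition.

Let D = the rare event, + = positive/flagged.
P(D) = 1/250
P(+|D) = 94/100 = 47/50
P(+|D') = 15/100 = 3/20
P(+) = P(+|D)P(D) + P(+|D')P(D')
     = \frac{47}{50} × \frac{1}{250} + \frac{3}{20} × \frac{249}{250}
     = \frac{3829}{25000}
P(D|+) = P(+|D)P(D)/P(+) = \frac{94}{3829}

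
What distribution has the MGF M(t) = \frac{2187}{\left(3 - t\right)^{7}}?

The MGF M(t) = \frac{2187}{\left(3 - t\right)^{7}} is the standard form for the Gamma distribution.
Comparing with the known MGF formula identifies: Gamma(shape α=7, rate β=3)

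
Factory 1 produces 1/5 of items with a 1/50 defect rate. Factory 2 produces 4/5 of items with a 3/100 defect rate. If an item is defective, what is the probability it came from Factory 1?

Using Bayes' theorem:
P(F1) = 1/5, P(D|F1) = 1/50
P(F2) = 4/5, P(D|F2) = 3/100
P(D) = P(D|F1)P(F1) + P(D|F2)P(F2)
     = \frac{7}{250}
P(F1|D) = P(D|F1)P(F1) / P(D)
= \frac{1}{7}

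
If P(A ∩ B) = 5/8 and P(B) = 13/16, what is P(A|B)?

P(A|B) = P(A ∩ B) / P(B)
= (5/8) / (13/16)
= 10/13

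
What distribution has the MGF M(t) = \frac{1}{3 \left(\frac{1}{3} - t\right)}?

The MGF M(t) = \frac{1}{3 \left(\frac{1}{3} - t\right)} is the standard form for the Exponential distribution.
Comparing with the known MGF formula identifies: Exponential(rate λ=1/3)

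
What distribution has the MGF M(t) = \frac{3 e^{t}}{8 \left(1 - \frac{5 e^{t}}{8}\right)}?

The MGF M(t) = \frac{3 e^{t}}{8 \left(1 - \frac{5 e^{t}}{8}\right)} is the standard form for the Geometric distribution.
Comparing with the known MGF formula identifies: Geometric(p=3/8), X = trial number of first success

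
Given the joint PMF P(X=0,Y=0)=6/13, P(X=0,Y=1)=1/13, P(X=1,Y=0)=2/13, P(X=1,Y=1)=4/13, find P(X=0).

P(X=0) = P(X=0,Y=0) + P(X=0,Y=1)
= 6/13 + 1/13
= 7/13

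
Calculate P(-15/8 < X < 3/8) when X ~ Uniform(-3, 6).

P(-15/8 < X < 3/8) = ∫_{-15/8}^{3/8} f(x) dx
where f(x) = \frac{1}{9}
= \frac{1}{4}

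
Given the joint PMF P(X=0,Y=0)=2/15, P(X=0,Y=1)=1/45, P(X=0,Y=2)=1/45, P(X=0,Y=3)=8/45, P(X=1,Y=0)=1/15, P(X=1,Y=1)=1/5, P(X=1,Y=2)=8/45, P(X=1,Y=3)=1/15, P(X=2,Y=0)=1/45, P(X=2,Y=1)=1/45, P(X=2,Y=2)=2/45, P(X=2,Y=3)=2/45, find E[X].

First find marginal of X:
P(X=0) = 16/45
P(X=1) = 23/45
P(X=2) = 2/15
E[X] = 0 × 16/45 + 1 × 23/45 + 2 × 2/15 = 7/9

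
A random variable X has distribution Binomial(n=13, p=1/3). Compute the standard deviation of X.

For X ~ Binomial(n=13, p=1/3):
Var(X) = \frac{26}{9}
SD(X) = √(Var(X)) = √(\frac{26}{9}) = \frac{\sqrt{26}}{3}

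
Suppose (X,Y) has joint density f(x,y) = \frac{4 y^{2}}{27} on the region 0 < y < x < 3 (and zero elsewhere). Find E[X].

f_X(x) = ∫_0^x \frac{4 y^{2}}{27} dy = \frac{4 x^{3}}{81}
E[X] = ∫_0^3 x × (\frac{4 x^{3}}{81}) dx = \frac{12}{5}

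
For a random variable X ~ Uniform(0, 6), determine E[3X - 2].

For X ~ Uniform(0, 6):
E[X] = 3
E[3X - 2] = 3 × E[X] - 2 = 7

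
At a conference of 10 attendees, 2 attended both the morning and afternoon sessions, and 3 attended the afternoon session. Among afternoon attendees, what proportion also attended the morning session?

P(A ∩ B) = 2/10 = 1/5
P(B) = 3/10
P(A|B) = P(A ∩ B) / P(B) = (1/5) / (3/10) = 2/3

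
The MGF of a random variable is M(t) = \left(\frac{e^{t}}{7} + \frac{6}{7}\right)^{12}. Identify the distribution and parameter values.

The MGF M(t) = \left(\frac{e^{t}}{7} + \frac{6}{7}\right)^{12} is the standard form for the Binomial distribution.
Comparing with the known MGF formula identifies: Binomial(n=12, p=1/7)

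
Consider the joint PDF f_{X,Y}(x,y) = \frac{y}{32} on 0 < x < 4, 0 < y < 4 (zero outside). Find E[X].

f_X(x) = ∫_0^4 \frac{y}{32} dy = \frac{1}{4}
E[X] = ∫_0^4 x × (\frac{1}{4}) dx = 2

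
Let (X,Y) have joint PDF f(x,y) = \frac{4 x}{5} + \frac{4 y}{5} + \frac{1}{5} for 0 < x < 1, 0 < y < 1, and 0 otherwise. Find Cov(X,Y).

E[XY] = ∫∫ xy × f(x,y) dx dy = \frac{19}{60}
E[X] = \frac{17}{30}
E[Y] = \frac{17}{30}
Cov(X,Y) = E[XY] - E[X]E[Y] = - \frac{1}{225}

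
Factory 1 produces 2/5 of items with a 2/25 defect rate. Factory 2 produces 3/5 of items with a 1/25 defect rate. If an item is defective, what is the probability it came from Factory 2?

Using Bayes' theorem:
P(F1) = 2/5, P(D|F1) = 2/25
P(F2) = 3/5, P(D|F2) = 1/25
P(D) = P(D|F1)P(F1) + P(D|F2)P(F2)
     = \frac{7}{125}
P(F2|D) = P(D|F2)P(F2) / P(D)
= \frac{3}{7}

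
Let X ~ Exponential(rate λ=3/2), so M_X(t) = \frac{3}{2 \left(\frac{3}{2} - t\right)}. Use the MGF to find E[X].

To find E[X], compute M^(1)(0):
M^(1)(t) = \frac{3}{2 \left(\frac{3}{2} - t\right)^{2}}
M^(1)(0) = \frac{2}{3}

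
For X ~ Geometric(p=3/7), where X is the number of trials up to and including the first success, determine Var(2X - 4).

For X ~ Geometric(p=3/7), where X is the number of trials up to and including the first success:
Var(X) = \frac{28}{9}
Var(2X - 4) = (2)² × Var(X) = 4 × \frac{28}{9} = \frac{112}{9}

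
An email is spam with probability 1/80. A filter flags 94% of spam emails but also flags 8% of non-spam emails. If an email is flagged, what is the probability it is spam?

Let D = the rare event, + = positive/flagged.
P(D) = 1/80
P(+|D) = 94/100 = 47/50
P(+|D') = 8/100 = 2/25
P(+) = P(+|D)P(D) + P(+|D')P(D')
     = \frac{47}{50} × \frac{1}{80} + \frac{2}{25} × \frac{79}{80}
     = \frac{363}{4000}
P(D|+) = P(+|D)P(D)/P(+) = \frac{47}{363}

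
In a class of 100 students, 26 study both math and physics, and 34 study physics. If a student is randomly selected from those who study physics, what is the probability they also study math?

P(A ∩ B) = 26/100 = 13/50
P(B) = 34/100 = 17/50
P(A|B) = P(A ∩ B) / P(B) = (13/50) / (17/50) = 13/17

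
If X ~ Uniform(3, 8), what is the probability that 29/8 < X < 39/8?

P(29/8 < X < 39/8) = ∫_{29/8}^{39/8} f(x) dx
where f(x) = \frac{1}{5}
= \frac{1}{4}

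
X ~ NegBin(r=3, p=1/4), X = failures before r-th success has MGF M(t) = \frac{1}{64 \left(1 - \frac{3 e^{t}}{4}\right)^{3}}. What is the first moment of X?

To find E[X], compute M^(1)(0):
M^(1)(t) = \frac{9 e^{t}}{256 \left(1 - \frac{3 e^{t}}{4}\right)^{4}}
M^(1)(0) = 9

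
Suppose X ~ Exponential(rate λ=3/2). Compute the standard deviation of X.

For X ~ Exponential(rate λ=3/2):
Var(X) = \frac{4}{9}
SD(X) = √(Var(X)) = √(\frac{4}{9}) = \frac{2}{3}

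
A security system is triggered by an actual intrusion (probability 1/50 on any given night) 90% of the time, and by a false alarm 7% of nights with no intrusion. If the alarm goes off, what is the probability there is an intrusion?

Let D = the rare event, + = positive/flagged.
P(D) = 1/50
P(+|D) = 90/100 = 9/10
P(+|D') = 7/100
P(+) = P(+|D)P(D) + P(+|D')P(D')
     = \frac{9}{10} × \frac{1}{50} + \frac{7}{100} × \frac{49}{50}
     = \frac{433}{5000}
P(D|+) = P(+|D)P(D)/P(+) = \frac{90}{433}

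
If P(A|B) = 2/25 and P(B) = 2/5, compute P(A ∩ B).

By definition, P(A|B) = P(A ∩ B) / P(B)
So P(A ∩ B) = P(A|B) × P(B)
= 2/25 × 2/5
= 4/125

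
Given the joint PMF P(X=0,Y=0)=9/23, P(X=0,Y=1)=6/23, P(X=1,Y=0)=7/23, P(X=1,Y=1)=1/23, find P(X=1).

P(X=1) = P(X=1,Y=0) + P(X=1,Y=1)
= 7/23 + 1/23
= 8/23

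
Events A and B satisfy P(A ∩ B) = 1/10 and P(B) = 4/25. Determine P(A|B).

P(A|B) = P(A ∩ B) / P(B)
= (1/10) / (4/25)
= 5/8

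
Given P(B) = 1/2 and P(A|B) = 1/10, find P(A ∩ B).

By definition, P(A|B) = P(A ∩ B) / P(B)
So P(A ∩ B) = P(A|B) × P(B)
= 1/10 × 1/2
= 1/20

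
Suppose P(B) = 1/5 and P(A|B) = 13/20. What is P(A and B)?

By definition, P(A|B) = P(A ∩ B) / P(B)
So P(A ∩ B) = P(A|B) × P(B)
= 13/20 × 1/5
= 13/100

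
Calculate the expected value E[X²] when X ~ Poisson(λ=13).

Using the identity E[X²] = Var(X) + (E[X])²:
E[X] = 13
Var(X) = 13
E[X²] = 13 + (13)²
= 182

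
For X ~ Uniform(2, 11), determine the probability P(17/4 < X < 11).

P(17/4 < X < 11) = ∫_{17/4}^{11} f(x) dx
where f(x) = \frac{1}{9}
= \frac{3}{4}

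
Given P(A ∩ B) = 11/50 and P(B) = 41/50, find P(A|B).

P(A|B) = P(A ∩ B) / P(B)
= (11/50) / (41/50)
= 11/41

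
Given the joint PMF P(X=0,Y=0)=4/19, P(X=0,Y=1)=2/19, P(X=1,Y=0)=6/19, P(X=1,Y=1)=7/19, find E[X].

First find marginal of X:
P(X=0) = 6/19
P(X=1) = 13/19
E[X] = 0 × 6/19 + 1 × 13/19 = 13/19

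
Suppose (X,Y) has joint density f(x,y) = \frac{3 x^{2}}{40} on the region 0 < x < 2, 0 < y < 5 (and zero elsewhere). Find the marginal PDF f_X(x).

f_X(x) = ∫_0^5 f(x,y) dy
= ∫_0^5 \frac{3 x^{2}}{40} dy
= \frac{3 x^{2}}{8} for 0 < x < 2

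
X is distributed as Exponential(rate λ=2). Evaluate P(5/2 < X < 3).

P(5/2 < X < 3) = ∫_{5/2}^{3} f(x) dx
where f(x) = 2 e^{- 2 x}
= - \frac{1 - e}{e^{6}}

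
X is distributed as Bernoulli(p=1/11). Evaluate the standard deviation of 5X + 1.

For X ~ Bernoulli(p=1/11):
Var(X) = \frac{10}{121}
SD(X) = √(Var(X)) = √(\frac{10}{121}) = \frac{\sqrt{10}}{11}
SD(5X + 1) = |5| × SD(X) = 5 × \frac{\sqrt{10}}{11} = \frac{5 \sqrt{10}}{11}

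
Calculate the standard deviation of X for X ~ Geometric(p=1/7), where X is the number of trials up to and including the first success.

For X ~ Geometric(p=1/7), where X is the number of trials up to and including the first success:
Var(X) = 42
SD(X) = √(Var(X)) = √(42) = \sqrt{42}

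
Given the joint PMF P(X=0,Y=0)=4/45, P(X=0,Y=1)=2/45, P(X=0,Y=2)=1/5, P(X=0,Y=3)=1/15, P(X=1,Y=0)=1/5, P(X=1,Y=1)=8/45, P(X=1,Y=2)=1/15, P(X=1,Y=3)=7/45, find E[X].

First find marginal of X:
P(X=0) = 2/5
P(X=1) = 3/5
E[X] = 0 × 2/5 + 1 × 3/5 = 3/5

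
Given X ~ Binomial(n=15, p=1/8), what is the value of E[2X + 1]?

For X ~ Binomial(n=15, p=1/8):
E[X] = \frac{15}{8}
E[2X + 1] = 2 × E[X] + 1 = \frac{19}{4}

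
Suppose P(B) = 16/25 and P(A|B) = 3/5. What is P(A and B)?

By definition, P(A|B) = P(A ∩ B) / P(B)
So P(A ∩ B) = P(A|B) × P(B)
= 3/5 × 16/25
= 48/125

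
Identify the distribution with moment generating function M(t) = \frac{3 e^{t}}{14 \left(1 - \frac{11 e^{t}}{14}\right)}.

The MGF M(t) = \frac{3 e^{t}}{14 \left(1 - \frac{11 e^{t}}{14}\right)} is the standard form for the Geometric distribution.
Comparing with the known MGF formula identifies: Geometric(p=3/14), X = trial number of first success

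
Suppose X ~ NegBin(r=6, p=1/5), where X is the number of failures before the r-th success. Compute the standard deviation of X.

For X ~ NegBin(r=6, p=1/5), where X is the number of failures before the r-th success:
Var(X) = 120
SD(X) = √(Var(X)) = √(120) = 2 \sqrt{30}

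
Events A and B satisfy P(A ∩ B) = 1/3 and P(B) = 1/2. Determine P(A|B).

P(A|B) = P(A ∩ B) / P(B)
= (1/3) / (1/2)
= 2/3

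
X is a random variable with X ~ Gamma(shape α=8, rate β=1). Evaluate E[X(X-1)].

E[X(X-1)] = E[X² - X] = E[X²] - E[X]
E[X] = 8
E[X²] = Var(X) + (E[X])² = 8 + (8)² = 72
E[X(X-1)] = 72 - 8 = 64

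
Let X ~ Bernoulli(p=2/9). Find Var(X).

For X ~ Bernoulli(p=2/9):
Var(X) = \frac{14}{81}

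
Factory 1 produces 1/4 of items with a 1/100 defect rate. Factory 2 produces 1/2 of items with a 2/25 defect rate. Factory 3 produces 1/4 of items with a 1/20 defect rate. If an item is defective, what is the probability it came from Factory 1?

Using Bayes' theorem:
P(F1) = 1/4, P(D|F1) = 1/100
P(F2) = 1/2, P(D|F2) = 2/25
P(F3) = 1/4, P(D|F3) = 1/20
P(D) = P(D|F1)P(F1) + P(D|F2)P(F2) + P(D|F3)P(F3)
     = \frac{11}{200}
P(F1|D) = P(D|F1)P(F1) / P(D)
= \frac{1}{22}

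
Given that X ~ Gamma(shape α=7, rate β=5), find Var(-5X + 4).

For X ~ Gamma(shape α=7, rate β=5):
Var(X) = \frac{7}{25}
Var(-5X + 4) = (-5)² × Var(X) = 25 × \frac{7}{25} = 7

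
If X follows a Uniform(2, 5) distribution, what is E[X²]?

Using the identity E[X²] = Var(X) + (E[X])²:
E[X] = \frac{7}{2}
Var(X) = \frac{3}{4}
E[X²] = \frac{3}{4} + (\frac{7}{2})²
= 13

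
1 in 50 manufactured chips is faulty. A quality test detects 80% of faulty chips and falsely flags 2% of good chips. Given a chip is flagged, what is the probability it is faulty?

Let D = the rare event, + = positive/flagged.
P(D) = 1/50
P(+|D) = 80/100 = 4/5
P(+|D') = 2/100 = 1/50
P(+) = P(+|D)P(D) + P(+|D')P(D')
     = \frac{4}{5} × \frac{1}{50} + \frac{1}{50} × \frac{49}{50}
     = \frac{89}{2500}
P(D|+) = P(+|D)P(D)/P(+) = \frac{40}{89}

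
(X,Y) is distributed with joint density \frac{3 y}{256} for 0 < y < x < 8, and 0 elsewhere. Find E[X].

f_X(x) = ∫_0^x \frac{3 y}{256} dy = \frac{3 x^{2}}{512}
E[X] = ∫_0^8 x × (\frac{3 x^{2}}{512}) dx = 6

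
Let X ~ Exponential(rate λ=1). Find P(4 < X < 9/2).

P(4 < X < 9/2) = ∫_{4}^{9/2} f(x) dx
where f(x) = e^{- x}
= - \frac{1}{e^{\frac{9}{2}}} + e^{-4}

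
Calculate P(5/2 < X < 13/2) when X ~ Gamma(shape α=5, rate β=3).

P(5/2 < X < 13/2) = ∫_{5/2}^{13/2} f(x) dx
where f(x) = \frac{81 x^{4} e^{- 3 x}}{8}
= \frac{-956291 + 30563 e^{12}}{128 e^{\frac{39}{2}}}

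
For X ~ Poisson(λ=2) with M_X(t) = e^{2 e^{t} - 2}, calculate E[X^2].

To find E[X^2], compute M^(2)(0):
M^(1)(t) = 2 e^{t} e^{2 e^{t} - 2}
M^(2)(t) = 4 e^{2 t} e^{2 e^{t} - 2} + 2 e^{t} e^{2 e^{t} - 2}
M^(2)(0) = 6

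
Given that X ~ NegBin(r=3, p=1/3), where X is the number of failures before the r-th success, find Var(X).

For X ~ NegBin(r=3, p=1/3), where X is the number of failures before the r-th success:
Var(X) = 18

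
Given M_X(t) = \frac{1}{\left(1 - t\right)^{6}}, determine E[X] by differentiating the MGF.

To find E[X], compute M^(1)(0):
M^(1)(t) = \frac{6}{\left(1 - t\right)^{7}}
M^(1)(0) = 6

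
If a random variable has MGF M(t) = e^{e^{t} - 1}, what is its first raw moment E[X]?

To find E[X], compute M^(1)(0):
M^(1)(t) = e^{t} e^{e^{t} - 1}
M^(1)(0) = 1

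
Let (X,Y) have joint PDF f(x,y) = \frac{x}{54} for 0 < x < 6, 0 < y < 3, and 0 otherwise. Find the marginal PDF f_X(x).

f_X(x) = ∫_0^3 f(x,y) dy
= ∫_0^3 \frac{x}{54} dy
= \frac{x}{18} for 0 < x < 6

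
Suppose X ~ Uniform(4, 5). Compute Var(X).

For X ~ Uniform(4, 5):
Var(X) = \frac{1}{12}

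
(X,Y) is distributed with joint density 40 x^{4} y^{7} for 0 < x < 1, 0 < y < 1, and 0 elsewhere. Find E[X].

E[X] = ∫_0^1 ∫_0^1 x × f(x,y) dy dx
= ∫_0^1 ∫_0^1 x × (40 x^{4} y^{7}) dy dx
= \frac{5}{6}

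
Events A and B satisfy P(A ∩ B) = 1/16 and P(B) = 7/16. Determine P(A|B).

P(A|B) = P(A ∩ B) / P(B)
= (1/16) / (7/16)
= 1/7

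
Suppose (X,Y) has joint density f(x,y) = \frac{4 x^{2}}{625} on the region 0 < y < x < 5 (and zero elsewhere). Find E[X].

f_X(x) = ∫_0^x \frac{4 x^{2}}{625} dy = \frac{4 x^{3}}{625}
E[X] = ∫_0^5 x × (\frac{4 x^{3}}{625}) dx = 4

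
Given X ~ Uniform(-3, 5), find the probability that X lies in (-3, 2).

P(-3 < X < 2) = ∫_{-3}^{2} f(x) dx
where f(x) = \frac{1}{8}
= \frac{5}{8}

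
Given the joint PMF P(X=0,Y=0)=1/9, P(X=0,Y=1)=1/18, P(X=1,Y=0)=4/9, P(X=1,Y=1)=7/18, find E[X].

First find marginal of X:
P(X=0) = 1/6
P(X=1) = 5/6
E[X] = 0 × 1/6 + 1 × 5/6 = 5/6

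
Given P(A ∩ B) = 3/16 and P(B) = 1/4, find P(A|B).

P(A|B) = P(A ∩ B) / P(B)
= (3/16) / (1/4)
= 3/4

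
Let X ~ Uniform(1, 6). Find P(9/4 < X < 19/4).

P(9/4 < X < 19/4) = ∫_{9/4}^{19/4} f(x) dx
where f(x) = \frac{1}{5}
= \frac{1}{2}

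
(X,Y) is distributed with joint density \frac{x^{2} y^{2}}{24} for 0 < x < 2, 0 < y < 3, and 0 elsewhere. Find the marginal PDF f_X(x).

f_X(x) = ∫_0^3 f(x,y) dy
= ∫_0^3 \frac{x^{2} y^{2}}{24} dy
= \frac{3 x^{2}}{8} for 0 < x < 2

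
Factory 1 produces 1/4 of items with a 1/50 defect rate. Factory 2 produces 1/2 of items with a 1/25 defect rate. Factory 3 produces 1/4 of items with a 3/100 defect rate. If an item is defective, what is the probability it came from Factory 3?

Using Bayes' theorem:
P(F1) = 1/4, P(D|F1) = 1/50
P(F2) = 1/2, P(D|F2) = 1/25
P(F3) = 1/4, P(D|F3) = 3/100
P(D) = P(D|F1)P(F1) + P(D|F2)P(F2) + P(D|F3)P(F3)
     = \frac{13}{400}
P(F3|D) = P(D|F3)P(F3) / P(D)
= \frac{3}{13}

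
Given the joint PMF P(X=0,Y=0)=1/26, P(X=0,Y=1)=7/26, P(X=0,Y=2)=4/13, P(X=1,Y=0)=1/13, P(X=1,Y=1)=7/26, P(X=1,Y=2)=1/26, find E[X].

First find marginal of X:
P(X=0) = 8/13
P(X=1) = 5/13
E[X] = 0 × 8/13 + 1 × 5/13 = 5/13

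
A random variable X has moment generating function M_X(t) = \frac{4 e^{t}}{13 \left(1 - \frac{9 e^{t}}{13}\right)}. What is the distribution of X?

The MGF M(t) = \frac{4 e^{t}}{13 \left(1 - \frac{9 e^{t}}{13}\right)} is the standard form for the Geometric distribution.
Comparing with the known MGF formula identifies: Geometric(p=4/13), X = trial number of first success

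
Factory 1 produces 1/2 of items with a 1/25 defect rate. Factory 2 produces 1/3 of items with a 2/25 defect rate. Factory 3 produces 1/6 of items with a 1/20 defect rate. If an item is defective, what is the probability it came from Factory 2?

Using Bayes' theorem:
P(F1) = 1/2, P(D|F1) = 1/25
P(F2) = 1/3, P(D|F2) = 2/25
P(F3) = 1/6, P(D|F3) = 1/20
P(D) = P(D|F1)P(F1) + P(D|F2)P(F2) + P(D|F3)P(F3)
     = \frac{11}{200}
P(F2|D) = P(D|F2)P(F2) / P(D)
= \frac{16}{33}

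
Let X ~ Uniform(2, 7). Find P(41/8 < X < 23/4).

P(41/8 < X < 23/4) = ∫_{41/8}^{23/4} f(x) dx
where f(x) = \frac{1}{5}
= \frac{1}{8}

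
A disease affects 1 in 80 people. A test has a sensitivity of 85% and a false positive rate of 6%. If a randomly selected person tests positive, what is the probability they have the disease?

Let D = the rare event, + = positive/flagged.
P(D) = 1/80
P(+|D) = 85/100 = 17/20
P(+|D') = 6/100 = 3/50
P(+) = P(+|D)P(D) + P(+|D')P(D')
     = \frac{17}{20} × \frac{1}{80} + \frac{3}{50} × \frac{79}{80}
     = \frac{559}{8000}
P(D|+) = P(+|D)P(D)/P(+) = \frac{85}{559}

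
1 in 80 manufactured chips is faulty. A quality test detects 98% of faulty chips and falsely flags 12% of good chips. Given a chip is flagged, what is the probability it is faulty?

Let D = the rare event, + = positive/flagged.
P(D) = 1/80
P(+|D) = 98/100 = 49/50
P(+|D') = 12/100 = 3/25
P(+) = P(+|D)P(D) + P(+|D')P(D')
     = \frac{49}{50} × \frac{1}{80} + \frac{3}{25} × \frac{79}{80}
     = \frac{523}{4000}
P(D|+) = P(+|D)P(D)/P(+) = \frac{49}{523}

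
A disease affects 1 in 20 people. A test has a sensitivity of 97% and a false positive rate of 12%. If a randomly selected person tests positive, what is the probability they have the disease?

Let D = the rare event, + = positive/flagged.
P(D) = 1/20
P(+|D) = 97/100
P(+|D') = 12/100 = 3/25
P(+) = P(+|D)P(D) + P(+|D')P(D')
     = \frac{97}{100} × \frac{1}{20} + \frac{3}{25} × \frac{19}{20}
     = \frac{13}{80}
P(D|+) = P(+|D)P(D)/P(+) = \frac{97}{325}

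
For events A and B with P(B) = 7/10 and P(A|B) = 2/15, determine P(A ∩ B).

By definition, P(A|B) = P(A ∩ B) / P(B)
So P(A ∩ B) = P(A|B) × P(B)
= 2/15 × 7/10
= 7/75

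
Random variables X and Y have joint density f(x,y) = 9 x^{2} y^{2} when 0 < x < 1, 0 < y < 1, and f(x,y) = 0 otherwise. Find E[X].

E[X] = ∫_0^1 ∫_0^1 x × f(x,y) dy dx
= ∫_0^1 ∫_0^1 x × (9 x^{2} y^{2}) dy dx
= \frac{3}{4}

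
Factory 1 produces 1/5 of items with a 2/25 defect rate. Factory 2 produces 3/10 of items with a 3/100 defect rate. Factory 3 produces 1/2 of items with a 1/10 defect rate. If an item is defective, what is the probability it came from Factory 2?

Using Bayes' theorem:
P(F1) = 1/5, P(D|F1) = 2/25
P(F2) = 3/10, P(D|F2) = 3/100
P(F3) = 1/2, P(D|F3) = 1/10
P(D) = P(D|F1)P(F1) + P(D|F2)P(F2) + P(D|F3)P(F3)
     = \frac{3}{40}
P(F2|D) = P(D|F2)P(F2) / P(D)
= \frac{3}{25}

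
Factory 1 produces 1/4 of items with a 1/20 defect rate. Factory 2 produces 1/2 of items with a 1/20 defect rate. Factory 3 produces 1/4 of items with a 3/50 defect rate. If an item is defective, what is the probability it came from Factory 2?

Using Bayes' theorem:
P(F1) = 1/4, P(D|F1) = 1/20
P(F2) = 1/2, P(D|F2) = 1/20
P(F3) = 1/4, P(D|F3) = 3/50
P(D) = P(D|F1)P(F1) + P(D|F2)P(F2) + P(D|F3)P(F3)
     = \frac{21}{400}
P(F2|D) = P(D|F2)P(F2) / P(D)
= \frac{10}{21}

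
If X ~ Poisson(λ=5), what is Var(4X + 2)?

For X ~ Poisson(λ=5):
Var(X) = 5
Var(4X + 2) = (4)² × Var(X) = 16 × 5 = 80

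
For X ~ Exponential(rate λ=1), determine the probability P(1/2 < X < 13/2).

P(1/2 < X < 13/2) = ∫_{1/2}^{13/2} f(x) dx
where f(x) = e^{- x}
= - \frac{1 - e^{6}}{e^{\frac{13}{2}}}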